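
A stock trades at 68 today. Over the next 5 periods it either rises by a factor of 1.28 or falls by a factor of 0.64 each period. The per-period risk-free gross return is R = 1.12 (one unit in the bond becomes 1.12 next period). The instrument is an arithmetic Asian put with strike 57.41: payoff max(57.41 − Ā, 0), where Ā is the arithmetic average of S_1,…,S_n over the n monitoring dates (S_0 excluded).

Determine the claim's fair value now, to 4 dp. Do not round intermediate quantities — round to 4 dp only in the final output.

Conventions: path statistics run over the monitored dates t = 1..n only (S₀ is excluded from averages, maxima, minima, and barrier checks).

Risk-neutral up-probability p* = (R−d)/(u−d) = (1.12−0.64)/(1.28−0.64) = 0.7500; the claim prices as the p*-weighted sum of path payoffs discounted by R^5.
Enumerate all 2^5 = 32 price paths (U = up ×1.28, D = down ×0.64); each path with k up-moves has probability p*^k·(1−p*)^(5−k).
DDDDD: Ā=21.5817, payoff=35.8283, prob=0.000977
UDDDD: Ā=43.1634, payoff=14.2466, prob=0.002930
DUDDD: Ā=34.4594, payoff=22.9506, prob=0.002930
UUDDD: Ā=68.9188, payoff=0.0000, prob=0.008789
DDUDD: Ā=28.8889, payoff=28.5211, prob=0.002930
UDUDD: Ā=57.7777, payoff=0.0000, prob=0.008789
DUUDD: Ā=49.0737, payoff=8.3363, prob=0.008789
UUUDD: Ā=98.1474, payoff=0.0000, prob=0.026367
DDDUD: Ā=25.3237, payoff=32.0863, prob=0.002930
UDDUD: Ā=50.6474, payoff=6.7626, prob=0.008789
DUDUD: Ā=41.9434, payoff=15.4666, prob=0.008789
UUDUD: Ā=83.8868, payoff=0.0000, prob=0.026367
DDUUD: Ā=36.3728, payoff=21.0372, prob=0.008789
UDUUD: Ā=72.7457, payoff=0.0000, prob=0.026367
DUUUD: Ā=64.0417, payoff=0.0000, prob=0.026367
UUUUD: Ā=128.0834, payoff=0.0000, prob=0.079102
DDDDU: Ā=23.0420, payoff=34.3680, prob=0.002930
UDDDU: Ā=46.0840, payoff=11.3260, prob=0.008789
DUDDU: Ā=37.3800, payoff=20.0300, prob=0.008789
UUDDU: Ā=74.7600, payoff=0.0000, prob=0.026367
DDUDU: Ā=31.8094, payoff=25.6006, prob=0.008789
UDUDU: Ā=63.6189, payoff=0.0000, prob=0.026367
DUUDU: Ā=54.9149, payoff=2.4951, prob=0.026367
UUUDU: Ā=109.8297, payoff=0.0000, prob=0.079102
DDDUU: Ā=28.2443, payoff=29.1657, prob=0.008789
UDDUU: Ā=56.4886, payoff=0.9214, prob=0.026367
DUDUU: Ā=47.7846, payoff=9.6254, prob=0.026367
UUDUU: Ā=95.5691, payoff=0.0000, prob=0.079102
DDUUU: Ā=42.2140, payoff=15.1960, prob=0.026367
UDUUU: Ā=84.4280, payoff=0.0000, prob=0.079102
DUUUU: Ā=75.7240, payoff=0.0000, prob=0.079102
UUUUU: Ā=151.4480, payoff=0.0000, prob=0.237305
Price = Σ prob·payoff / R^5 = 2.377244 / 1.762342 = 1.3489

price = 1.3489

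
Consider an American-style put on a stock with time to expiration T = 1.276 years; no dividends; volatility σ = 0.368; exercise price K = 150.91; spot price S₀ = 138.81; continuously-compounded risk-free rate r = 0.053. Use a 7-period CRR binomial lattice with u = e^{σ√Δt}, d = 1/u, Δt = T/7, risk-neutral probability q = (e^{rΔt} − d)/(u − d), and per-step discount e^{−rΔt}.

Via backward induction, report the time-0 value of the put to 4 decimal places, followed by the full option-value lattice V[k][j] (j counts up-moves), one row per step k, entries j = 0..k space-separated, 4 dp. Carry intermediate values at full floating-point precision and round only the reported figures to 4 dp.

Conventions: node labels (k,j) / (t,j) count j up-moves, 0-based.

price = 25.8426
tree:
25.8426
36.4305 15.4019
49.5304 23.6007 7.2260
64.2707 34.9350 12.3437 2.0755
76.8677 49.5304 20.5287 4.1217 0.0000
87.6332 64.2707 32.8546 8.1854 0.0000 0.0000
96.8334 76.8677 49.5304 16.2556 0.0000 0.0000 0.0000
104.6959 87.6332 64.2707 32.2825 0.0000 0.0000 0.0000 0.0000

Δt=0.18229, u=1.17013, d=0.85460, q=0.49157, disc=e^(-rΔt)=0.99039
k=7 terminal: V=max(K-S,0) → 104.6959 87.6332 64.2707 32.2825 0.0000 0.0000 0.0000 0.0000
k=6: j=0 S=54.0766 intr=96.8334 cont=95.3824 V=96.8334[EX]; j=1 S=74.0423 intr=76.8677 cont=75.4167 V=76.8677[EX]; j=2 S=101.3796 intr=49.5304 cont=48.0795 V=49.5304[EX]; j=3 S=138.8100 intr=12.1000 cont=16.2556 V=16.2556[hold]; j=4 S=190.0602 intr=0.0000 cont=0.0000 V=0.0000[hold]; j=5 S=260.2325 intr=0.0000 cont=0.0000 V=0.0000[hold]; j=6 S=356.3132 intr=0.0000 cont=0.0000 V=0.0000[hold]
k=5: j=0 S=63.2768 intr=87.6332 cont=86.1822 V=87.6332[EX]; j=1 S=86.6393 intr=64.2707 cont=62.8197 V=64.2707[EX]; j=2 S=118.6275 intr=32.2825 cont=32.8546 V=32.8546[hold]; j=3 S=162.4262 intr=0.0000 cont=8.1854 V=8.1854[hold]; j=4 S=222.3957 intr=0.0000 cont=0.0000 V=0.0000[hold]; j=5 S=304.5066 intr=0.0000 cont=0.0000 V=0.0000[hold]
k=4: j=0 S=74.0423 intr=76.8677 cont=75.4167 V=76.8677[EX]; j=1 S=101.3796 intr=49.5304 cont=48.3581 V=49.5304[EX]; j=2 S=138.8100 intr=12.1000 cont=20.5287 V=20.5287[hold]; j=3 S=190.0602 intr=0.0000 cont=4.1217 V=4.1217[hold]; j=4 S=260.2325 intr=0.0000 cont=0.0000 V=0.0000[hold]
k=3: j=0 S=86.6393 intr=64.2707 cont=62.8197 V=64.2707[EX]; j=1 S=118.6275 intr=32.2825 cont=34.9350 V=34.9350[hold]; j=2 S=162.4262 intr=0.0000 cont=12.3437 V=12.3437[hold]; j=3 S=222.3957 intr=0.0000 cont=2.0755 V=2.0755[hold]
k=2: j=0 S=101.3796 intr=49.5304 cont=49.3709 V=49.5304[EX]; j=1 S=138.8100 intr=12.1000 cont=23.6007 V=23.6007[hold]; j=2 S=190.0602 intr=0.0000 cont=7.2260 V=7.2260[hold]
k=1: j=0 S=118.6275 intr=32.2825 cont=36.4305 V=36.4305[hold]; j=1 S=162.4262 intr=0.0000 cont=15.4019 V=15.4019[hold]
k=0: j=0 S=138.8100 intr=12.1000 cont=25.8426 V=25.8426[hold]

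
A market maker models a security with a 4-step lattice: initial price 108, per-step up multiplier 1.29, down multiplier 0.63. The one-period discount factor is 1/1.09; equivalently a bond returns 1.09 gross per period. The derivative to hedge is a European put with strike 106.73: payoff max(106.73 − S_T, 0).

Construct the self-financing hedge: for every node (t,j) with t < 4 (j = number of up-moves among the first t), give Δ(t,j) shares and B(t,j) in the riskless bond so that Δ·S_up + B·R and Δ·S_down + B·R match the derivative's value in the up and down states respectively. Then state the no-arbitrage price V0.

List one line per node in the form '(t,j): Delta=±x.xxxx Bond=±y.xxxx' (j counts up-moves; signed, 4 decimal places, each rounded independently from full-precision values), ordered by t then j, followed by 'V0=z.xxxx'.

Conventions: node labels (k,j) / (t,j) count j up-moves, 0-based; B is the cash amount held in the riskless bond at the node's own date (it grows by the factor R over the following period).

(0,0): Delta=-0.2506 Bond=38.2661
(1,0): Delta=-0.6419 Bond=68.3327
(1,1): Delta=-0.1675 Bond=30.1350
(2,0): Delta=-1.0000 Bond=89.8325
(2,1): Delta=-0.5659 Bond=67.8089
(2,2): Delta=-0.0830 Bond=17.6465
(3,0): Delta=-1.0000 Bond=97.9174
(3,1): Delta=-1.0000 Bond=97.9174
(3,2): Delta=-0.4737 Bond=63.4743
(3,3): Delta=0.0000 Bond=0.0000
V0=11.1986

Under the risk-neutral measure, an up-move has probability p* = (R−d)/(u−d) = 0.6970 and values discount at R = 1.09.
At maturity the claim pays: V(4,0)=89.7168, V(4,1)=71.8935, V(4,2)=35.3980, V(4,3)=0.0000, V(4,4)=0.0000
Node (3,0) S=27.0051: V=(p*·71.8935+(1−p*)·89.7168)/1.09=70.9124; Δ=(71.8935−89.7168)/(34.8365−17.0132)=-1.0000; B=V−Δ·S=97.9174
Node (3,1) S=55.2961: V=(p*·35.3980+(1−p*)·71.8935)/1.09=42.6213; Δ=(35.3980−71.8935)/(71.3320−34.8365)=-1.0000; B=V−Δ·S=97.9174
Node (3,2) S=113.2254: V=(p*·0.0000+(1−p*)·35.3980)/1.09=9.8410; Δ=(0.0000−35.3980)/(146.0607−71.3320)=-0.4737; B=V−Δ·S=63.4743
Node (3,3) S=231.8424: V=(p*·0.0000+(1−p*)·0.0000)/1.09=0.0000; Δ=(0.0000−0.0000)/(299.0767−146.0607)=0.0000; B=V−Δ·S=0.0000
Node (2,0) S=42.8652: V=(p*·42.6213+(1−p*)·70.9124)/1.09=46.9673; Δ=(42.6213−70.9124)/(55.2961−27.0051)=-1.0000; B=V−Δ·S=89.8325
Node (2,1) S=87.7716: V=(p*·9.8410+(1−p*)·42.6213)/1.09=18.1417; Δ=(9.8410−42.6213)/(113.2254−55.2961)=-0.5659; B=V−Δ·S=67.8089
Node (2,2) S=179.7228: V=(p*·0.0000+(1−p*)·9.8410)/1.09=2.7359; Δ=(0.0000−9.8410)/(231.8424−113.2254)=-0.0830; B=V−Δ·S=17.6465
Node (1,0) S=68.0400: V=(p*·18.1417+(1−p*)·46.9673)/1.09=24.6575; Δ=(18.1417−46.9673)/(87.7716−42.8652)=-0.6419; B=V−Δ·S=68.3327
Node (1,1) S=139.3200: V=(p*·2.7359+(1−p*)·18.1417)/1.09=6.7929; Δ=(2.7359−18.1417)/(179.7228−87.7716)=-0.1675; B=V−Δ·S=30.1350
Node (0,0) S=108.0000: V=(p*·6.7929+(1−p*)·24.6575)/1.09=11.1986; Δ=(6.7929−24.6575)/(139.3200−68.0400)=-0.2506; B=V−Δ·S=38.2661
Verification: the root portfolio costs Δ(0,0)·S0 + B(0,0) = 11.1986, matching V0.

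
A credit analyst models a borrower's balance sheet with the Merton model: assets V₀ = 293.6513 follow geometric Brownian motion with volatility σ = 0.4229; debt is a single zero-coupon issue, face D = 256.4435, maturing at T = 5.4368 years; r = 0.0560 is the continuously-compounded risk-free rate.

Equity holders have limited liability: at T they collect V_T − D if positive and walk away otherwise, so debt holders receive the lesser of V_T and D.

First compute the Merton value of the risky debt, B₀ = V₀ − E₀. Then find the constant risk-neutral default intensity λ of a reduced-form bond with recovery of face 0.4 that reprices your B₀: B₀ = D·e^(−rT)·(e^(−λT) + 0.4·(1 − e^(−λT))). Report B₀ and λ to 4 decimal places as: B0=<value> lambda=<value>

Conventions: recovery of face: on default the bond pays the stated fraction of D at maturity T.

Apply the equity-as-call identities (strike 256.4435, horizon 5.4368 years):
d₁ = [ln(V₀/D) + (r + σ²/2)T] / (σ√T)
   = [ln(293.6513/256.4435) + (0.0560 + 0.5·0.4229²)·5.4368] / (0.4229·√5.4368)
   = [0.135485 + 0.790631] / 0.986074 = 0.939196
d₂ = d₁ − σ√T = 0.939196 − 0.986074 = -0.046878
N(d₁) = 0.826185,  N(d₂) = 0.481305,  e^(−rT) = 0.737521
E₀ = V₀·N(d₁) − D·e^(−rT)·N(d₂)
   = 293.6513·0.826185 − 256.4435·0.737521·0.481305 = 151.579819
B₀ = V₀ − E₀ = 293.6513 − 151.579819 = 142.071481
e^(−λT) = (B₀·e^(rT)/D − 0.4)/(1 − 0.4) = (142.0715·1.355894/256.4435 − 0.4)/0.6 = 0.58529106
λ = −ln(0.58529106)/5.4368 = 0.098522

B0=142.0715 lambda=0.0985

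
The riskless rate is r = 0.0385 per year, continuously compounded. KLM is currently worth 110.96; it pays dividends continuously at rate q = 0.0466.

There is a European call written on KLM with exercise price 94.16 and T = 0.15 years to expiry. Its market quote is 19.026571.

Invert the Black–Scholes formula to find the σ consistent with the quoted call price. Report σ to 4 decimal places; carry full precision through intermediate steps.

At σ = 0.5240 the Black–Scholes value reproduces the quote:
σ√T = 0.524·√0.15 = 0.202944
d₁ = (ln(S/K) + (r−q+σ²/2)T) / (σ√T) = (ln(110.96/94.16) + (0.0385−0.0466+0.524²/2)·0.15) / 0.202944 = (0.164174 + 0.019378) / 0.202944 = 0.904448
d₂ = d₁ − σ√T = 0.904448 − 0.202944 = 0.701503
e^{−rT} = 0.994242
e^{−qT} = 0.993034
N(d₁) = 0.817121,  N(d₂) = 0.758506
V = S·e^{−qT}·N(d₁) − K·e^{−rT}·N(d₂) = 90.036183 − 71.009612 = 19.026571 (the quoted price), and the Black–Scholes price is strictly increasing in σ, so σ is unique

sigma = 0.5240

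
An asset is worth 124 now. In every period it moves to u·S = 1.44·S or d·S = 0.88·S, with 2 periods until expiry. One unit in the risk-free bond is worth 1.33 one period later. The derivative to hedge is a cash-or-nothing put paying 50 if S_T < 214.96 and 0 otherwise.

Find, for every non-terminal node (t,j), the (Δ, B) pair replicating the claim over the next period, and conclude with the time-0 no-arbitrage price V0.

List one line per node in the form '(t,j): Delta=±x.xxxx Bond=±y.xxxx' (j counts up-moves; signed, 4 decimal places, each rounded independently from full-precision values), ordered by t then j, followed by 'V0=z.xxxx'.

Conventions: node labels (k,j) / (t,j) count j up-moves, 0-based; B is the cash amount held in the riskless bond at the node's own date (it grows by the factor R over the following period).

(0,0): Delta=-0.4350 Bond=63.9594
(1,0): Delta=0.0000 Bond=37.5940
(1,1): Delta=-0.5000 Bond=96.6702
V0=10.0139

Under the risk-neutral measure, an up-move has probability p* = (R−d)/(u−d) = 0.8036 and values discount at R = 1.33.
At maturity the claim pays: V(2,0)=50.0000, V(2,1)=50.0000, V(2,2)=0.0000
  t=1,j=0: stock 109.1200 → up 157.1328 (V=50.0000), down 96.0256 (V=50.0000). Price 37.5940; hedge Δ=0.0000, bond B=37.5940.
  t=1,j=1: stock 178.5600 → up 257.1264 (V=0.0000), down 157.1328 (V=50.0000). Price 7.3845; hedge Δ=-0.5000, bond B=96.6702.
  t=0,j=0: stock 124.0000 → up 178.5600 (V=7.3845), down 109.1200 (V=37.5940). Price 10.0139; hedge Δ=-0.4350, bond B=63.9594.
Sanity check at the root: Δ(0,0)·S0 + B(0,0) reproduces V0 = 10.0139.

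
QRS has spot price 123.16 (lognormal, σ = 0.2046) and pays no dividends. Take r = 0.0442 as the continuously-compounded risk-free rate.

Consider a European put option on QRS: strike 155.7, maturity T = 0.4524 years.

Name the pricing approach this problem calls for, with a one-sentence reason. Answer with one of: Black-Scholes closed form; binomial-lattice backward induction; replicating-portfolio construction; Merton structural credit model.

framework: Black-Scholes closed form

Key observation: a European-exercise option on QRS struck at 155.7 — a GBM underlying with constant parameters — admits an analytic price: the data contain no early exercise, no discrete tree, no debt structure.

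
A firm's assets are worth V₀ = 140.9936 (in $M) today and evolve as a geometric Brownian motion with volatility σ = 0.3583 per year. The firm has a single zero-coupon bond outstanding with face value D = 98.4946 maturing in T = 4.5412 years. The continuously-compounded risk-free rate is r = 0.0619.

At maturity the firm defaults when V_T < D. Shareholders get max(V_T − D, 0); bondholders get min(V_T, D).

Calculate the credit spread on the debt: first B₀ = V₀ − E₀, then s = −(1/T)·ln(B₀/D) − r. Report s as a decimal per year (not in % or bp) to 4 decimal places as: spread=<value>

spread=0.0264

Apply the equity-as-call identities (strike 98.4946, horizon 4.5412 years):
d₁ = [ln(V₀/D) + (r + σ²/2)T] / (σ√T)
   = [ln(140.9936/98.4946) + (0.0619 + 0.5·0.3583²)·4.5412] / (0.3583·√4.5412)
   = [0.358713 + 0.572597] / 0.763541 = 1.219726
d₂ = d₁ − σ√T = 1.219726 − 0.763541 = 0.456185
N(d₁) = 0.888716,  N(d₂) = 0.675872,  e^(−rT) = 0.754953
E₀ = V₀·N(d₁) − D·e^(−rT)·N(d₂)
   = 140.9936·0.888716 − 98.4946·0.754953·0.675872 = 75.046237
B₀ = V₀ − E₀ = 140.9936 − 75.046237 = 65.947363
spread = −(1/T)·ln(B₀/D) − r = −(1/4.5412)·ln(65.947363/98.4946) − 0.0619 = 0.02643454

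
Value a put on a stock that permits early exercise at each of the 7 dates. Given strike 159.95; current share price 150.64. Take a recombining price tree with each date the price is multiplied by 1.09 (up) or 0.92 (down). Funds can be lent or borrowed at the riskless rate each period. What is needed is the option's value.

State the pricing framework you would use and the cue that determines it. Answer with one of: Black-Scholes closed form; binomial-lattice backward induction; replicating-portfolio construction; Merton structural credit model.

framework: binomial-lattice backward induction

Key observation: an American put (K = 159.95, S₀ = 150.64) on a 7-date tree has no closed form — the optimal stopping decision is embedded and must be resolved recursively from expiry.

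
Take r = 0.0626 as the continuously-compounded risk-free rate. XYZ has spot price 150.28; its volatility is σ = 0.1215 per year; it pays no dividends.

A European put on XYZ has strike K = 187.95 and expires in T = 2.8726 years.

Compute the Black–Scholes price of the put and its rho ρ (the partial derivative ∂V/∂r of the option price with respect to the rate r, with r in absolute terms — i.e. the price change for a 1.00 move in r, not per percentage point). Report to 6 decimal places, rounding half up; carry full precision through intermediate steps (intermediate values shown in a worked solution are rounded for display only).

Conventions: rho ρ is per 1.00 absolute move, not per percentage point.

price = 16.252236
ρ = -281.436176

σ√T = 0.1215·√2.8726 = 0.205927
d₁ = (ln(S/K) + (r+σ²/2)T) / (σ√T) = (ln(150.28/187.95) + (0.0626+0.1215²/2)·2.8726) / 0.205927 = (-0.223676 + 0.201028) / 0.205927 = -0.109980
d₂ = d₁ − σ√T = -0.109980 − 0.205927 = -0.315908
e^{−rT} = 0.835417
N(−d₁) = 0.543788,  N(−d₂) = 0.623964
Put price V = K·e^{−rT}·N(−d₂) − S·N(−d₁) = 97.972630 − 81.720393 = 16.252236
ρ = −K·T·e^{−rT}·N(−d₂) = -281.436176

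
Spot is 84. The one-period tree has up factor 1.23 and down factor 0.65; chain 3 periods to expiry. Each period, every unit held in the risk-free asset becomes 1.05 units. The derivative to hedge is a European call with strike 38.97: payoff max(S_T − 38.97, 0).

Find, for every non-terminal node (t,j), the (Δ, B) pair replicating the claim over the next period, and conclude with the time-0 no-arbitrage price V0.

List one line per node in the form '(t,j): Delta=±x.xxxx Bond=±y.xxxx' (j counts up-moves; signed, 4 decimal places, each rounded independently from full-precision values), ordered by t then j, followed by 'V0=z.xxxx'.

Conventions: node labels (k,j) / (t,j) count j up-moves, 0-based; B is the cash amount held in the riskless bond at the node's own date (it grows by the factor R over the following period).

(0,0): Delta=0.9715 Bond=-30.8581
(1,0): Delta=0.8516 Bond=-25.8544
(1,1): Delta=1.0000 Bond=-35.3469
(2,0): Delta=0.2275 Bond=-4.9980
(2,1): Delta=1.0000 Bond=-37.1143
(2,2): Delta=1.0000 Bond=-37.1143
V0=50.7468

Since d<R<u, set p* = (R−d)/(u−d) = 0.6897; price each node as the discounted p*-expectation of its children.
Payoffs at expiry: V(3,0)=0.0000, V(3,1)=4.6827, V(3,2)=43.6343, V(3,3)=117.3428
Node (2,0) S=35.4900: V=(p*·4.6827+(1−p*)·0.0000)/1.05=3.0757; Δ=(4.6827−0.0000)/(43.6527−23.0685)=0.2275; B=V−Δ·S=-4.9980
Node (2,1) S=67.1580: V=(p*·43.6343+(1−p*)·4.6827)/1.05=30.0437; Δ=(43.6343−4.6827)/(82.6043−43.6527)=1.0000; B=V−Δ·S=-37.1143
Node (2,2) S=127.0836: V=(p*·117.3428+(1−p*)·43.6343)/1.05=89.9693; Δ=(117.3428−43.6343)/(156.3128−82.6043)=1.0000; B=V−Δ·S=-37.1143
Node (1,0) S=54.6000: V=(p*·30.0437+(1−p*)·3.0757)/1.05=20.6422; Δ=(30.0437−3.0757)/(67.1580−35.4900)=0.8516; B=V−Δ·S=-25.8544
Node (1,1) S=103.3200: V=(p*·89.9693+(1−p*)·30.0437)/1.05=67.9731; Δ=(89.9693−30.0437)/(127.0836−67.1580)=1.0000; B=V−Δ·S=-35.3469
Node (0,0) S=84.0000: V=(p*·67.9731+(1−p*)·20.6422)/1.05=50.7468; Δ=(67.9731−20.6422)/(103.3200−54.6000)=0.9715; B=V−Δ·S=-30.8581
As a check, the time-0 holding Δ(0,0)·S0 + B(0,0) comes to 50.7468 — exactly V0.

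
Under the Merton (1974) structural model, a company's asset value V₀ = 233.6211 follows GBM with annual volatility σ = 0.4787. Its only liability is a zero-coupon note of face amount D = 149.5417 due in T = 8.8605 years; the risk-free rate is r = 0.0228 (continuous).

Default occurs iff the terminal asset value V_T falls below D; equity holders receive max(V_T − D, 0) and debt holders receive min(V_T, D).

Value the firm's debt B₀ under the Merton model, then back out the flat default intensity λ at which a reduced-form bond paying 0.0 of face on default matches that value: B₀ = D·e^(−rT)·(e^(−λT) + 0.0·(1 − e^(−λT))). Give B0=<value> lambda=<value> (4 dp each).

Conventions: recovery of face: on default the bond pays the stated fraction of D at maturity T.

B0=77.0684 lambda=0.0520

Apply the equity-as-call identities (strike 149.5417, horizon 8.8605 years):
d₁ = [ln(V₀/D) + (r + σ²/2)T] / (σ√T)
   = [ln(233.6211/149.5417) + (0.0228 + 0.5·0.4787²)·8.8605] / (0.4787·√8.8605)
   = [0.446125 + 1.217228] / 1.424927 = 1.167325
d₂ = d₁ − σ√T = 1.167325 − 1.424927 = -0.257602
N(d₁) = 0.878460,  N(d₂) = 0.398357,  e^(−rT) = 0.817079
E₀ = V₀·N(d₁) − D·e^(−rT)·N(d₂)
   = 233.6211·0.878460 − 149.5417·0.817079·0.398357 = 156.552671
B₀ = V₀ − E₀ = 233.6211 − 156.552671 = 77.068429
e^(−λT) = (B₀·e^(rT)/D − 0)/(1 − 0) = (77.0684·1.223872/149.5417 − 0)/1 = 0.63073937
λ = −ln(0.63073937)/8.8605 = 0.052013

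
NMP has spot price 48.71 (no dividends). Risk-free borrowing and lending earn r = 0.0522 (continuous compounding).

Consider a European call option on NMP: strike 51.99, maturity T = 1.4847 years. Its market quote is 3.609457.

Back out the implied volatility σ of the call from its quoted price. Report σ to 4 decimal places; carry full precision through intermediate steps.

sigma = 0.1405

At σ = 0.1405 the Black–Scholes value reproduces the quote:
σ√T = 0.1405·√1.4847 = 0.171197
d₁ = (ln(S/K) + (r+σ²/2)T) / (σ√T) = (ln(48.71/51.99) + (0.0522+0.1405²/2)·1.4847) / 0.171197 = (-0.065167 + 0.092156) / 0.171197 = 0.157646
d₂ = d₁ − σ√T = 0.157646 − 0.171197 = -0.013551
e^{−rT} = 0.925426
N(d₁) = 0.562632,  N(d₂) = 0.494594
V = S·N(d₁) − K·e^{−rT}·N(d₂) = 27.405808 − 23.796351 = 3.609457 (the quoted price), and the Black–Scholes price is strictly increasing in σ, so σ is unique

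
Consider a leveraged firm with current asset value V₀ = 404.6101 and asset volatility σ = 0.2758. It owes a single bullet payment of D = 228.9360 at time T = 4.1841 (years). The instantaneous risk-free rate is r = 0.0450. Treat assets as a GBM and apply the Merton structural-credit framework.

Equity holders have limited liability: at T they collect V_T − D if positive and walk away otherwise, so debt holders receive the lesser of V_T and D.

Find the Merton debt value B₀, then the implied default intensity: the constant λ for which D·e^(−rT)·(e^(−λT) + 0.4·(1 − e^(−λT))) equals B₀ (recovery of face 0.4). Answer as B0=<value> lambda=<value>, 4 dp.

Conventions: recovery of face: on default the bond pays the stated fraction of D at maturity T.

B0=183.3375 lambda=0.0136

Equity is a call on the firm's assets struck at D = 228.9360:
d₁ = [ln(V₀/D) + (r + σ²/2)T] / (σ√T)
   = [ln(404.6101/228.9360) + (0.0450 + 0.5·0.2758²)·4.1841] / (0.2758·√4.1841)
   = [0.569481 + 0.347418] / 0.564151 = 1.625273
d₂ = d₁ − σ√T = 1.625273 − 0.564151 = 1.061122
N(d₁) = 0.947948,  N(d₂) = 0.855683,  e^(−rT) = 0.828379
E₀ = V₀·N(d₁) − D·e^(−rT)·N(d₂)
   = 404.6101·0.947948 − 228.9360·0.828379·0.855683 = 221.272628
B₀ = V₀ − E₀ = 404.6101 − 221.272628 = 183.337472
e^(−λT) = (B₀·e^(rT)/D − 0.4)/(1 − 0.4) = (183.3375·1.207177/228.9360 − 0.4)/0.6 = 0.94456090
λ = −ln(0.94456090)/4.1841 = 0.013631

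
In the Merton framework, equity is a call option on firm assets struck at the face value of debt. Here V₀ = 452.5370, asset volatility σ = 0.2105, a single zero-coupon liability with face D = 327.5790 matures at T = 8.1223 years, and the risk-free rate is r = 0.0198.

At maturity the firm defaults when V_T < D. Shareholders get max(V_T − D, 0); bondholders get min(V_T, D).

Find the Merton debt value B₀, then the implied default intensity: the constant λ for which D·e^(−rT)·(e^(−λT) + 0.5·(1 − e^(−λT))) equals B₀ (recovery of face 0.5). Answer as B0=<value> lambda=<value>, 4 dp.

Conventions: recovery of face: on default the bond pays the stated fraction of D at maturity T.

B0=254.2601 lambda=0.0240

Equity is a call on the firm's assets struck at D = 327.5790:
d₁ = [ln(V₀/D) + (r + σ²/2)T] / (σ√T)
   = [ln(452.5370/327.5790) + (0.0198 + 0.5·0.2105²)·8.1223] / (0.2105·√8.1223)
   = [0.323140 + 0.340772] / 0.599918 = 1.106673
d₂ = d₁ − σ√T = 1.106673 − 0.599918 = 0.506755
N(d₁) = 0.865782,  N(d₂) = 0.693837,  e^(−rT) = 0.851444
E₀ = V₀·N(d₁) − D·e^(−rT)·N(d₂)
   = 452.5370·0.865782 − 327.5790·0.851444·0.693837 = 198.276935
B₀ = V₀ − E₀ = 452.5370 − 198.276935 = 254.260065
e^(−λT) = (B₀·e^(rT)/D − 0.5)/(1 − 0.5) = (254.2601·1.174475/327.5790 − 0.5)/0.5 = 0.82320735
λ = −ln(0.82320735)/8.1223 = 0.023952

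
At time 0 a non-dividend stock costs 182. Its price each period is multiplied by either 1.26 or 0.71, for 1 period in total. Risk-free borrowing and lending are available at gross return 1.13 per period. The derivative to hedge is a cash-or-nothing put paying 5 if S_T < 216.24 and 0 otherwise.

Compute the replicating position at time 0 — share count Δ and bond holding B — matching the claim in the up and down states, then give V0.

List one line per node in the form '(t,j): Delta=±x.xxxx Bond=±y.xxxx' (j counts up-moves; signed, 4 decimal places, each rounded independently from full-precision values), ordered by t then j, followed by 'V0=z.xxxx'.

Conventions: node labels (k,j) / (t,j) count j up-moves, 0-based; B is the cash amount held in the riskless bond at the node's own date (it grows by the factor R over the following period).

The replicating-portfolio and risk-neutral prices coincide; use p* = (1.13−0.71)/(1.26−0.71) = 0.7636 for the latter.
Payoffs at expiry: V(1,0)=5.0000, V(1,1)=0.0000
(0,0): S=182.0000. Δ = (V_up−V_dn)/(S_up−S_dn) = (0.0000−5.0000)/(229.3200−129.2200) = -0.0500. V = [p*·0.0000 + (1−p*)·5.0000]/1.13 = 1.0459. B = V − Δ·S = 10.1368.
Check: Δ(0,0)·S0 + B(0,0) = 1.0459 = V0.

(0,0): Delta=-0.0500 Bond=10.1368
V0=1.0459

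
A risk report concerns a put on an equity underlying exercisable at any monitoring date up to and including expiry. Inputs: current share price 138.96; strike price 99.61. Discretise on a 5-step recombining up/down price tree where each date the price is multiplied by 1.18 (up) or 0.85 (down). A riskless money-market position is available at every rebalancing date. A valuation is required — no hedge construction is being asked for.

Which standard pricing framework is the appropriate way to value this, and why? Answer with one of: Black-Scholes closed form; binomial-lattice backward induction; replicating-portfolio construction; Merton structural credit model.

framework: binomial-lattice backward induction

Key observation: with exercise allowed before expiry on a discrete up/down model (5 steps from spot 138.96), the strike-99.61 put's value must be rolled back through the tree testing early exercise at each node.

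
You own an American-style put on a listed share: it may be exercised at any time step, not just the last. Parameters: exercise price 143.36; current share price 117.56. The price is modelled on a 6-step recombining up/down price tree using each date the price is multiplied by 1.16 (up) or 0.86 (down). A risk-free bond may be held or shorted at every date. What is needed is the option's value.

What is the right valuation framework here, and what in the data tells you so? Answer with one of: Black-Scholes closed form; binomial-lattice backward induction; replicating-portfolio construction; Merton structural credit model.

framework: binomial-lattice backward induction

Key observation: early exercise of the strike-143.36 put must be checked at each of the 6 dates (spot 117.56), which forces a node-by-node comparison of intrinsic and continuation value backward from expiry.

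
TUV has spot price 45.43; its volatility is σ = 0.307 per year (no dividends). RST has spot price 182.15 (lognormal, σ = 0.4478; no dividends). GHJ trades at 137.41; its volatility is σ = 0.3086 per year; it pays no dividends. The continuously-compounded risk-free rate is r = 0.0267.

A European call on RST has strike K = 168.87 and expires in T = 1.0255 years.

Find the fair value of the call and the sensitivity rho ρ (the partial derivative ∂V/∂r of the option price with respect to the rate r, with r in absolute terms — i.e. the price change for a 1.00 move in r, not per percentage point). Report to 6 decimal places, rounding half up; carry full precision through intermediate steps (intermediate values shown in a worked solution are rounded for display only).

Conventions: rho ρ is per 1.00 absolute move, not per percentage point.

σ√T = 0.4478·√1.0255 = 0.453474
d₁ = (ln(S/K) + (r+σ²/2)T) / (σ√T) = (ln(182.15/168.87) + (0.0267+0.4478²/2)·1.0255) / 0.453474 = (0.075701 + 0.130200) / 0.453474 = 0.454054
d₂ = d₁ − σ√T = 0.454054 − 0.453474 = 0.000580
e^{−rT} = 0.972991
N(d₁) = 0.675105,  N(d₂) = 0.500231
Call price V = S·N(d₁) − K·e^{−rT}·N(d₂) = 122.970356 − 82.192489 = 40.777866
ρ = K·T·e^{−rT}·N(d₂) = 84.288398

price = 40.777866
ρ = 84.288398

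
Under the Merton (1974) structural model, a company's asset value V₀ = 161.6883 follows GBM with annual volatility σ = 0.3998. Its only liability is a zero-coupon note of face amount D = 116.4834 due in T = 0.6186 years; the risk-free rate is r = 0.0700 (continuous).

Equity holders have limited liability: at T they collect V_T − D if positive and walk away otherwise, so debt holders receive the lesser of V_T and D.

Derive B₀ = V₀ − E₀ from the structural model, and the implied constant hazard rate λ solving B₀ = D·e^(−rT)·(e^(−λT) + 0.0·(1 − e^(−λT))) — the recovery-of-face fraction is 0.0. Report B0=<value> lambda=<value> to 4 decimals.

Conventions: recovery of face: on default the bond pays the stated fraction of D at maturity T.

Equity is a call on the firm's assets struck at D = 116.4834:
d₁ = [ln(V₀/D) + (r + σ²/2)T] / (σ√T)
   = [ln(161.6883/116.4834) + (0.0700 + 0.5·0.3998²)·0.6186] / (0.3998·√0.6186)
   = [0.327922 + 0.092741] / 0.314447 = 1.337783
d₂ = d₁ − σ√T = 1.337783 − 0.314447 = 1.023336
N(d₁) = 0.909516,  N(d₂) = 0.846925,  e^(−rT) = 0.957622
E₀ = V₀·N(d₁) − D·e^(−rT)·N(d₂)
   = 161.6883·0.909516 − 116.4834·0.957622·0.846925 = 52.586098
B₀ = V₀ − E₀ = 161.6883 − 52.586098 = 109.102202
e^(−λT) = (B₀·e^(rT)/D − 0)/(1 − 0) = (109.1022·1.044253/116.4834 − 0)/1 = 0.97808205
λ = −ln(0.97808205)/0.6186 = 0.035826

B0=109.1022 lambda=0.0358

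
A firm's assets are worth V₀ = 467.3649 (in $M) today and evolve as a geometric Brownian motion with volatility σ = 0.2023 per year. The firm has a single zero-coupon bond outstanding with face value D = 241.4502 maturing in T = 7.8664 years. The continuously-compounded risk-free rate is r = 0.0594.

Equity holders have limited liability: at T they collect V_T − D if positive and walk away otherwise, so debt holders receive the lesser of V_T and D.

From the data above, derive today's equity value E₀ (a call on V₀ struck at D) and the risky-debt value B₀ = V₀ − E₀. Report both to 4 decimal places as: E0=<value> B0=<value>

E0=317.3280 B0=150.0369

Equity is a call on the firm's assets struck at D = 241.4502:
d₁ = [ln(V₀/D) + (r + σ²/2)T] / (σ√T)
   = [ln(467.3649/241.4502) + (0.0594 + 0.5·0.2023²)·7.8664] / (0.2023·√7.8664)
   = [0.660447 + 0.628232] / 0.567393 = 2.271228
d₂ = d₁ − σ√T = 2.271228 − 0.567393 = 1.703835
N(d₁) = 0.988433,  N(d₂) = 0.955794,  e^(−rT) = 0.626715
E₀ = V₀·N(d₁) − D·e^(−rT)·N(d₂)
   = 467.3649·0.988433 − 241.4502·0.626715·0.955794 = 317.327996
B₀ = V₀ − E₀ = 467.3649 − 317.327996 = 150.036904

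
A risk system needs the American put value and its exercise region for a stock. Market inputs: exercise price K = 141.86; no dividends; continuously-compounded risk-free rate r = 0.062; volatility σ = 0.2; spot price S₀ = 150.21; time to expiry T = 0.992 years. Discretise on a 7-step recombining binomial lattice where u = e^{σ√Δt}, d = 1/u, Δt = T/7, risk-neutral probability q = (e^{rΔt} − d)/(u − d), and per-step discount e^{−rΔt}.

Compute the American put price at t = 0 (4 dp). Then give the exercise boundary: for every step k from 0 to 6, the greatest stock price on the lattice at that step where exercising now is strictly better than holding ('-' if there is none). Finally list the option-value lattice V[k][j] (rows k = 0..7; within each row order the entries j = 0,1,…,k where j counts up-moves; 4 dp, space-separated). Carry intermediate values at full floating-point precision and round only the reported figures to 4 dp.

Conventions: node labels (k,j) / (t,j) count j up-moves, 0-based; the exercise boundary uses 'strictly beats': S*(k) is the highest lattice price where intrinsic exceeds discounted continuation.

price = 5.3548
boundary = - - - 119.8408 111.1493 119.8408 129.2120
tree:
5.3548
8.8729 2.4423
14.2485 4.4339 0.7839
22.0192 7.8551 1.5889 0.1102
30.7107 13.4655 3.1993 0.2416 0.0000
38.7718 22.0192 6.3915 0.5295 0.0000 0.0000
46.2483 30.7107 12.6480 1.1607 0.0000 0.0000 0.0000
53.1826 38.7718 22.0192 2.5440 0.0000 0.0000 0.0000 0.0000

Δt=0.14171, u=1.07820, d=0.92747, q=0.53974, disc=e^(-rΔt)=0.99125
k=7 terminal: V=max(K-S,0) → 53.1826 38.7718 22.0192 2.5440 0.0000 0.0000 0.0000 0.0000
k=6: j=0 S=95.6117 intr=46.2483 cont=45.0074 V=46.2483[EX]; j=1 S=111.1493 intr=30.7107 cont=29.4697 V=30.7107[EX]; j=2 S=129.2120 intr=12.6480 cont=11.4070 V=12.6480[EX]; j=3 S=150.2100 intr=0.0000 cont=1.1607 V=1.1607[hold]; j=4 S=174.6203 intr=0.0000 cont=0.0000 V=0.0000[hold]; j=5 S=202.9976 intr=0.0000 cont=0.0000 V=0.0000[hold]; j=6 S=235.9863 intr=0.0000 cont=0.0000 V=0.0000[hold]  S*(6)=129.2120
k=5: j=0 S=103.0882 intr=38.7718 cont=37.5309 V=38.7718[EX]; j=1 S=119.8408 intr=22.0192 cont=20.7782 V=22.0192[EX]; j=2 S=139.3160 intr=2.5440 cont=6.3915 V=6.3915[hold]; j=3 S=161.9559 intr=0.0000 cont=0.5295 V=0.5295[hold]; j=4 S=188.2751 intr=0.0000 cont=0.0000 V=0.0000[hold]; j=5 S=218.8713 intr=0.0000 cont=0.0000 V=0.0000[hold]  S*(5)=119.8408
k=4: j=0 S=111.1493 intr=30.7107 cont=29.4697 V=30.7107[EX]; j=1 S=129.2120 intr=12.6480 cont=13.4655 V=13.4655[hold]; j=2 S=150.2100 intr=0.0000 cont=3.1993 V=3.1993[hold]; j=3 S=174.6203 intr=0.0000 cont=0.2416 V=0.2416[hold]; j=4 S=202.9976 intr=0.0000 cont=0.0000 V=0.0000[hold]  S*(4)=111.1493
k=3: j=0 S=119.8408 intr=22.0192 cont=21.2155 V=22.0192[EX]; j=1 S=139.3160 intr=2.5440 cont=7.8551 V=7.8551[hold]; j=2 S=161.9559 intr=0.0000 cont=1.5889 V=1.5889[hold]; j=3 S=188.2751 intr=0.0000 cont=0.1102 V=0.1102[hold]  S*(3)=119.8408
k=2: j=0 S=129.2120 intr=12.6480 cont=14.2485 V=14.2485[hold]; j=1 S=150.2100 intr=0.0000 cont=4.4339 V=4.4339[hold]; j=2 S=174.6203 intr=0.0000 cont=0.7839 V=0.7839[hold]  S*(2)=-
k=1: j=0 S=139.3160 intr=2.5440 cont=8.8729 V=8.8729[hold]; j=1 S=161.9559 intr=0.0000 cont=2.4423 V=2.4423[hold]  S*(1)=-
k=0: j=0 S=150.2100 intr=0.0000 cont=5.3548 V=5.3548[hold]  S*(0)=-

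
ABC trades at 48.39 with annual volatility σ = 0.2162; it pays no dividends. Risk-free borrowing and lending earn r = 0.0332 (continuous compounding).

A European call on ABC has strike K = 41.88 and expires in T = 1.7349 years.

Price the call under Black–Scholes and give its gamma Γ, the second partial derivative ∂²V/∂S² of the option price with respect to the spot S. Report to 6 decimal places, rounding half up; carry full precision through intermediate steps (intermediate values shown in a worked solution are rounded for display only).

price = 10.594822
Γ = 0.020138

σ√T = 0.2162·√1.7349 = 0.284769
d₁ = (ln(S/K) + (r+σ²/2)T) / (σ√T) = (ln(48.39/41.88) + (0.0332+0.2162²/2)·1.7349) / 0.284769 = (0.144485 + 0.098145) / 0.284769 = 0.852024
d₂ = d₁ − σ√T = 0.852024 − 0.284769 = 0.567255
e^{−rT} = 0.944029
N(d₁) = 0.802900,  N(d₂) = 0.714730
Call price V = S·N(d₁) − K·e^{−rT}·N(d₂) = 38.852316 − 28.257493 = 10.594822
φ(d₁) = (1/√(2π))·e^{−d₁²/2} = 0.277506
Γ = φ(d₁) / (S·σ·√T) = 0.020138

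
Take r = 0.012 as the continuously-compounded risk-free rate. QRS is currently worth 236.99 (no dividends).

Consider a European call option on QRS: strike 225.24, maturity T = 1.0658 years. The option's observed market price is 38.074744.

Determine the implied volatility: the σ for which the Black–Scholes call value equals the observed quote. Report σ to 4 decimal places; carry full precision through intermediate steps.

sigma = 0.3209

At σ = 0.3209 the Black–Scholes value reproduces the quote:
σ√T = 0.3209·√1.0658 = 0.331289
d₁ = (ln(S/K) + (r+σ²/2)T) / (σ√T) = (ln(236.99/225.24) + (0.012+0.3209²/2)·1.0658) / 0.331289 = (0.050851 + 0.067666) / 0.331289 = 0.357746
d₂ = d₁ − σ√T = 0.357746 − 0.331289 = 0.026456
e^{−rT} = 0.987292
N(d₁) = 0.639733,  N(d₂) = 0.510553
V = S·N(d₁) − K·e^{−rT}·N(d₂) = 151.610373 − 113.535629 = 38.074744 (equal to the quote); since ∂V/∂σ > 0 for all σ, the implied volatility is unique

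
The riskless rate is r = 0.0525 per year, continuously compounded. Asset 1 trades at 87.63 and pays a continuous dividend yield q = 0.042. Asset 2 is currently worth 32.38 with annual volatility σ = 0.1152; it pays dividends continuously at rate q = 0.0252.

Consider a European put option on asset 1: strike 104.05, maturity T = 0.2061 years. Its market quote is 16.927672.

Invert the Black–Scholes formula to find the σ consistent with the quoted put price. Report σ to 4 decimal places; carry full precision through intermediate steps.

sigma = 0.3257

At σ = 0.3257 the Black–Scholes value reproduces the quote:
σ√T = 0.3257·√0.2061 = 0.147862
d₁ = (ln(S/K) + (r−q+σ²/2)T) / (σ√T) = (ln(87.63/104.05) + (0.0525−0.042+0.3257²/2)·0.2061) / 0.147862 = (-0.171748 + 0.013096) / 0.147862 = -1.072976
d₂ = d₁ − σ√T = -1.072976 − 0.147862 = -1.220838
e^{−rT} = 0.989238
e^{−qT} = 0.991381
N(−d₁) = 0.858359,  N(−d₂) = 0.888926
V = K·e^{−rT}·N(−d₂) − S·e^{−qT}·N(−d₁) = 91.497393 − 74.569720 = 16.927672 (the observed quote) — the price is monotone increasing in volatility, hence this σ is the only solution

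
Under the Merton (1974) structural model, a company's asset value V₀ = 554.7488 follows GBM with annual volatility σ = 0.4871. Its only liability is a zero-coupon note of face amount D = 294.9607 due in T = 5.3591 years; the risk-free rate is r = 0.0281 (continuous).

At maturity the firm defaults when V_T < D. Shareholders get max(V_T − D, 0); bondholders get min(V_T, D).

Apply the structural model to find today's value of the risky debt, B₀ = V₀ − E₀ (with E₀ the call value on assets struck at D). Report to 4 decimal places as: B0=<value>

B0=197.8247

Equity is a call on the firm's assets struck at D = 294.9607:
d₁ = [ln(V₀/D) + (r + σ²/2)T] / (σ√T)
   = [ln(554.7488/294.9607) + (0.0281 + 0.5·0.4871²)·5.3591] / (0.4871·√5.3591)
   = [0.631673 + 0.786358] / 1.127623 = 1.257540
d₂ = d₁ − σ√T = 1.257540 − 1.127623 = 0.129916
N(d₁) = 0.895721,  N(d₂) = 0.551684,  e^(−rT) = 0.860200
E₀ = V₀·N(d₁) − D·e^(−rT)·N(d₂)
   = 554.7488·0.895721 − 294.9607·0.860200·0.551684 = 356.924071
B₀ = V₀ − E₀ = 554.7488 − 356.924071 = 197.824729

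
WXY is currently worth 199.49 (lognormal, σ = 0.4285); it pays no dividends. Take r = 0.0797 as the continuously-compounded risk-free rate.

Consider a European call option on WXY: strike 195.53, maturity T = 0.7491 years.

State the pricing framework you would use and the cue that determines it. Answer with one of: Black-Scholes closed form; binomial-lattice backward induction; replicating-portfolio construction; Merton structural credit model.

Key observation: with WXY following a GBM at constant σ and r, the European call struck at 195.53 prices in closed form — nothing here needs a stepwise model or a balance sheet.

framework: Black-Scholes closed form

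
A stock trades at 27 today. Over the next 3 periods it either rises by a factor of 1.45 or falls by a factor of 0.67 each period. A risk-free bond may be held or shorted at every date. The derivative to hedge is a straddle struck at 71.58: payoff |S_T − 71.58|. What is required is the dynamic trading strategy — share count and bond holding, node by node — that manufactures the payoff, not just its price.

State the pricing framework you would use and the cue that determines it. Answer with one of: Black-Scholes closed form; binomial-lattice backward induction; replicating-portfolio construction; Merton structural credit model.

framework: replicating-portfolio construction

Key observation: since the answer must list Δ and B at each node of the 1.45/0.67 lattice on 27, the replicating-portfolio method — solving the two-state system at every node — is the one that applies.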